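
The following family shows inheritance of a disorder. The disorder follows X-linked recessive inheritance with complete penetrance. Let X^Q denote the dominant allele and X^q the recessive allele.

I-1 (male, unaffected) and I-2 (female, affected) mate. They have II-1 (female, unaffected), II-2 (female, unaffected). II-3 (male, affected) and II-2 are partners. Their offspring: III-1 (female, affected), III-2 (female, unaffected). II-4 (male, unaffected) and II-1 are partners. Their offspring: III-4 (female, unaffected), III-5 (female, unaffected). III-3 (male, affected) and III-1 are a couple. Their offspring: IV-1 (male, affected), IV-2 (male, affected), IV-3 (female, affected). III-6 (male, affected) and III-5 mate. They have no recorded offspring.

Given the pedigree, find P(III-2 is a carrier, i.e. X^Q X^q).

1

III-2 is unaffected so carries Q and received q from II-3 (X^q Y), so III-2 is X^Q X^q, giving P(X^Q X^q) = 1.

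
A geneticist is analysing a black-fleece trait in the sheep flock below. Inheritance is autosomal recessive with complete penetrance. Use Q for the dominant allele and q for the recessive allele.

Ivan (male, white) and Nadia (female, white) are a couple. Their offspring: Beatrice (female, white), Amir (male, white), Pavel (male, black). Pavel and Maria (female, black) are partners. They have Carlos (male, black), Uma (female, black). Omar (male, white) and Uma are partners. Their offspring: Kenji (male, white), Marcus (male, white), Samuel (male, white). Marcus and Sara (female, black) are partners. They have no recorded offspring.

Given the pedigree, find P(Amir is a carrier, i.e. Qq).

2/3

Ivan is white so carries Q and passed q to Pavel (qq), so Ivan is Qq.
Nadia is white so carries Q and passed q to Pavel (qq), so Nadia is Qq.
Their cross gives offspring ratios 1/4 QQ : 1/2 Qq : 1/4 qq. Conditioning on Amir being white, P(Qq) = 1/2 / 3/4 = 2/3.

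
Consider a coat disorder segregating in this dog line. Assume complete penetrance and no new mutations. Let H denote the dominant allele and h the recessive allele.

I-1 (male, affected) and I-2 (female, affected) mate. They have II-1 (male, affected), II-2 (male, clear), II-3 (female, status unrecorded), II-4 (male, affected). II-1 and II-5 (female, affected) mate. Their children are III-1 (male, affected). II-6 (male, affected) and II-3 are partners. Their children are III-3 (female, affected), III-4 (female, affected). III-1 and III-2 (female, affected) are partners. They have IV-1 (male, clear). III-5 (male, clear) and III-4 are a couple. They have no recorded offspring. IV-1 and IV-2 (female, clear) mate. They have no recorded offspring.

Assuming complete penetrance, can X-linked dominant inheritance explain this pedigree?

Yes

A consistent assignment under X-linked dominant exists: I-1 X^H Y, I-2 X^H X^h, II-1 X^H Y, II-2 X^h Y, II-3 X^H X^H, II-4 X^H Y, II-5 X^H X^H, II-6 X^H Y, III-1 X^H Y, III-2 X^H X^h, III-3 X^H X^H, III-4 X^H X^H, III-5 X^h Y, IV-1 X^h Y, IV-2 X^h X^h.
In this assignment every recorded phenotype matches its genotype and every non-founder's genotype is obtainable from its parents' genotypes, so the pedigree is consistent.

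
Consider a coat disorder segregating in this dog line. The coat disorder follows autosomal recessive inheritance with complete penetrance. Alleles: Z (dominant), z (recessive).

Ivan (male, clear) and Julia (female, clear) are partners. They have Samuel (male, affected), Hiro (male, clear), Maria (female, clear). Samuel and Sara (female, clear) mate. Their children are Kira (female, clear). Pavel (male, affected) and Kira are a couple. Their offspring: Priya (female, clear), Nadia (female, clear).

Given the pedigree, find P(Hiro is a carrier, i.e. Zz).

2/3

Ivan is clear so carries Z and passed z to Samuel (zz), so Ivan is Zz.
Julia is clear so carries Z and passed z to Samuel (zz), so Julia is Zz.
Their cross gives offspring ratios 1/4 ZZ : 1/2 Zz : 1/4 zz. Conditioning on Hiro being clear, P(Zz) = 1/2 / 3/4 = 2/3.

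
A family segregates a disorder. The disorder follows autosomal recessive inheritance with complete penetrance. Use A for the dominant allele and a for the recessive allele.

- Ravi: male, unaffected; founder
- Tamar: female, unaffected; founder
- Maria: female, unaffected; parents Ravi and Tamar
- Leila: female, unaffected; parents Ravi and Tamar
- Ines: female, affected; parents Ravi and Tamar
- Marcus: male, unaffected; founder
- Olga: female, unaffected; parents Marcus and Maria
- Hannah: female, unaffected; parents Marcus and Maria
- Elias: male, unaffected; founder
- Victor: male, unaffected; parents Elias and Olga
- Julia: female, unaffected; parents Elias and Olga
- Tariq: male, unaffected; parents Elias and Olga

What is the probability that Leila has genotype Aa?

Ravi is unaffected so carries A and passed a to Ines (aa), so Ravi is Aa.
Tamar is unaffected so carries A and passed a to Ines (aa), so Tamar is Aa.
Their cross gives offspring ratios 1/4 AA : 1/2 Aa : 1/4 aa. Conditioning on Leila being unaffected, P(Aa) = 1/2 / 3/4 = 2/3.

2/3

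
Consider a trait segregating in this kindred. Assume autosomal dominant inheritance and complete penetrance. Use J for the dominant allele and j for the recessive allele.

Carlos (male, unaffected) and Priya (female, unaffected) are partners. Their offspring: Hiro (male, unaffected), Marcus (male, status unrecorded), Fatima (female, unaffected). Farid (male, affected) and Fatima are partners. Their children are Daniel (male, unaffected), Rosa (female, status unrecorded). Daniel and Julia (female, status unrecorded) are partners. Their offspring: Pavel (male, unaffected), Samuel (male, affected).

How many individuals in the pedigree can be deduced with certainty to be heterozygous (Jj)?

3

Obligate heterozygotes: Farid is affected so carries J and passed j to Daniel (jj), so Farid is Jj; Julia passed J to Samuel (Jj, whose j came from Daniel) and passed j to Pavel (jj), so Julia is Jj; Samuel is affected so carries J and received j from Daniel (jj), so Samuel is Jj.
Every other individual is either homozygous by phenotype or has at least one consistent homozygous assignment, so the count is 3.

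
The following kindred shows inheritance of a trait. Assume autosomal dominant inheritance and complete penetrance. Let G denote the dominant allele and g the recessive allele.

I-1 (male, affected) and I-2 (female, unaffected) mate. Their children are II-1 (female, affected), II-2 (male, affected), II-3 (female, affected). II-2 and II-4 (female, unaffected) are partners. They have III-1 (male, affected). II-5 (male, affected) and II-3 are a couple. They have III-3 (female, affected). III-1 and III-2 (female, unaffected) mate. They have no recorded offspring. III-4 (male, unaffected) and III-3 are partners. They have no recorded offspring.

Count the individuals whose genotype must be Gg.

4

Obligate heterozygotes: II-1 is affected so carries G and received g from I-2 (gg), so II-1 is Gg; II-2 is affected so carries G and received g from I-2 (gg), so II-2 is Gg; II-3 is affected so carries G and received g from I-2 (gg), so II-3 is Gg; III-1 is affected so carries G and received g from II-4 (gg), so III-1 is Gg.
Every other individual is either homozygous by phenotype or has at least one consistent homozygous assignment, so the count is 4.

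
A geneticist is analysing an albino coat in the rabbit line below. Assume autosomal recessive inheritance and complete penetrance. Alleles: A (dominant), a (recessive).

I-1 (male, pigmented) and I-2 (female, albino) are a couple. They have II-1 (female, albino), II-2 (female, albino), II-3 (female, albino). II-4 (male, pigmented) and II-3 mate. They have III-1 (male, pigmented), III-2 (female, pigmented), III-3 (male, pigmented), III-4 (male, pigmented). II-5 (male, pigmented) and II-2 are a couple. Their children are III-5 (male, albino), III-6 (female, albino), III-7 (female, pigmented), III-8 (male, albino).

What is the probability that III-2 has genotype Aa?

III-2 is pigmented so carries A and received a from II-3 (aa), so III-2 is Aa, giving P(Aa) = 1.

1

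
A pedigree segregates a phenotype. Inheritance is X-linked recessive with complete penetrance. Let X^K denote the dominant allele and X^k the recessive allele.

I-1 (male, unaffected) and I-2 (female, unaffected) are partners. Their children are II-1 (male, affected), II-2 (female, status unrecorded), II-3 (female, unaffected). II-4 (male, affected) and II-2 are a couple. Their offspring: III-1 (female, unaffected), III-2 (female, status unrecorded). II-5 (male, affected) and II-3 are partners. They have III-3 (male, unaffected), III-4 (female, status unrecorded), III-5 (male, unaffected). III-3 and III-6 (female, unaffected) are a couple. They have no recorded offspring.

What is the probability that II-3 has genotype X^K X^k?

I-1 is unaffected, so I-1 is X^K Y.
I-2 is unaffected so carries K and passed k to II-1 (X^k Y), so I-2 is X^K X^k.
Their cross gives offspring ratios 1/2 X^K X^K : 1/2 X^K X^k. Conditioning on II-3 being unaffected, P(X^K X^k) = 1/2 / 1 = 1/2 before taking II-3's own offspring into account.
II-5 is affected, so II-5 is X^k Y.
Now use II-3's offspring. Probability of each recorded status — unaffected son III-3: 1/2 if II-3 is X^K X^k, 1 if X^K X^K; unaffected son III-5: 1/2 if II-3 is X^K X^k, 1 if X^K X^K. (III-4: equally likely either way, so uninformative.)
Bayes: P(X^K X^k) = 1/2·1/4 / (1/2·1/4 + 1/2·1) = 1/5.

1/5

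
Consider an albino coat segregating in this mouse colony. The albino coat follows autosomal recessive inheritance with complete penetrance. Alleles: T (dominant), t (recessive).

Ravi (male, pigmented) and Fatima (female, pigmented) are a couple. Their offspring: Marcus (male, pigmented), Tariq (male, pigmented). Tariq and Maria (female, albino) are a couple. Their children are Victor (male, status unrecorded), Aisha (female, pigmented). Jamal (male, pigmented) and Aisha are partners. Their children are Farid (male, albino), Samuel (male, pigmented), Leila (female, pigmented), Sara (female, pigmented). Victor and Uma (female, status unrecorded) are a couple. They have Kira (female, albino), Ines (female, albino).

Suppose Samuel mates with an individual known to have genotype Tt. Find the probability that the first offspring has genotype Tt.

Jamal is pigmented so carries T and passed t to Farid (tt), so Jamal is Tt.
Aisha is pigmented so carries T and received t from Maria (tt), so Aisha is Tt.
Samuel is a pigmented offspring of Jamal (Tt) × Aisha (Tt), whose cross gives 1/4 TT : 1/2 Tt : 1/4 tt; conditioning on being pigmented, Samuel is TT with probability 1/3, Tt with probability 2/3.
Summing over parental genotype combinations, P(offspring has genotype Tt) = 1/3·1/2 + 2/3·1/2 = 1/2.

1/2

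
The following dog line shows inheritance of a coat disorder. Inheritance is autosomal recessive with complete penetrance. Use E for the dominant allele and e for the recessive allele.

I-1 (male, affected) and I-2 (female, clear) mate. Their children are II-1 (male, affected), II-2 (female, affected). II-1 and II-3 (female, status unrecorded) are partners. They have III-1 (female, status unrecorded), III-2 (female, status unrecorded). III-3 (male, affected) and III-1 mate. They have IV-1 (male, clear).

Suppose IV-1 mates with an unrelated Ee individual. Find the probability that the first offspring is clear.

3/4

IV-1 is clear so carries E and received e from III-3 (ee), so IV-1 is Ee.
The cross gives 1/4 EE : 1/2 Ee : 1/4 ee, so P(offspring is clear) = 3/4.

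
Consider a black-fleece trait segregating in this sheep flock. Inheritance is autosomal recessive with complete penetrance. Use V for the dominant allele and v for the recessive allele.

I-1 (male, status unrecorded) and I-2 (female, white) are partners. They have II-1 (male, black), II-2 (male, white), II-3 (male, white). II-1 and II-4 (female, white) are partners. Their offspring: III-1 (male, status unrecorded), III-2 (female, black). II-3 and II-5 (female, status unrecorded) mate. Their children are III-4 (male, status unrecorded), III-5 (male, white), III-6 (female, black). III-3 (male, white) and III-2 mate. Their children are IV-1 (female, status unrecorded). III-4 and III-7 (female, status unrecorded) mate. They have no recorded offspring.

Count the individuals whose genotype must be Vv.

3

Obligate heterozygotes: I-2 is white so carries V and passed v to II-1 (vv), so I-2 is Vv; II-3 is white so carries V and passed v to III-6 (vv), so II-3 is Vv; II-4 is white so carries V and passed v to III-2 (vv), so II-4 is Vv.
Every other individual is either homozygous by phenotype or has at least one consistent homozygous assignment, so the count is 3.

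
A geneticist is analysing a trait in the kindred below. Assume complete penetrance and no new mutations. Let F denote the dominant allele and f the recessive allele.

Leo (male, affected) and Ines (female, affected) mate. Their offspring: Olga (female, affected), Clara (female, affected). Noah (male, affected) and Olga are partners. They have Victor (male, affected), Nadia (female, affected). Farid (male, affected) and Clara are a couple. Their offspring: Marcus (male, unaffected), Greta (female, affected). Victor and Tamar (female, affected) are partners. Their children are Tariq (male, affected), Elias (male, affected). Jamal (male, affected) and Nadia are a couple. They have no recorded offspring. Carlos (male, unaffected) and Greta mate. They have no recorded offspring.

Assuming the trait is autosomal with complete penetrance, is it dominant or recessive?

dominant

Farid and Clara are both affected yet have an unaffected child Marcus. Under a recessive model two affected parents are homozygous and every child would be affected, so the trait cannot be recessive.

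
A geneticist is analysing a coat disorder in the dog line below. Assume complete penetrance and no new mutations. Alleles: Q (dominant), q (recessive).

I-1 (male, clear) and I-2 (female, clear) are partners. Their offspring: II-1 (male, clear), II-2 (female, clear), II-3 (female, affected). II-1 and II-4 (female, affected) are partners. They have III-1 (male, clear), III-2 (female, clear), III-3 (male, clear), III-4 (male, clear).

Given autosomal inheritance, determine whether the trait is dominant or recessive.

I-1 and I-2 are both clear yet have an affected child II-3. Under dominance, an affected child requires at least one affected parent, so the trait cannot be dominant.

recessive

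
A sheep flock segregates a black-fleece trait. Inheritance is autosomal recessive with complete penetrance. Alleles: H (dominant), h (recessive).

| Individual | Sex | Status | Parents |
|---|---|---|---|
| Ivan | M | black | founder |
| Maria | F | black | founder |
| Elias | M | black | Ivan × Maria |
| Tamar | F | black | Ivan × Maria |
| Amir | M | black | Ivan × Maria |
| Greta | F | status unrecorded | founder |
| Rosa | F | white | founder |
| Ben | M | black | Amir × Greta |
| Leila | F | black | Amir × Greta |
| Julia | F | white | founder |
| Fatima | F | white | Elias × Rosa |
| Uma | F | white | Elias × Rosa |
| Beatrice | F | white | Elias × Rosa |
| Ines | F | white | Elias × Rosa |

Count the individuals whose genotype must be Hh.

4

Obligate heterozygotes: Fatima is white so carries H and received h from Elias (hh), so Fatima is Hh; Uma is white so carries H and received h from Elias (hh), so Uma is Hh; Beatrice is white so carries H and received h from Elias (hh), so Beatrice is Hh; Ines is white so carries H and received h from Elias (hh), so Ines is Hh.
Every other individual is either homozygous by phenotype or has at least one consistent homozygous assignment, so the count is 4.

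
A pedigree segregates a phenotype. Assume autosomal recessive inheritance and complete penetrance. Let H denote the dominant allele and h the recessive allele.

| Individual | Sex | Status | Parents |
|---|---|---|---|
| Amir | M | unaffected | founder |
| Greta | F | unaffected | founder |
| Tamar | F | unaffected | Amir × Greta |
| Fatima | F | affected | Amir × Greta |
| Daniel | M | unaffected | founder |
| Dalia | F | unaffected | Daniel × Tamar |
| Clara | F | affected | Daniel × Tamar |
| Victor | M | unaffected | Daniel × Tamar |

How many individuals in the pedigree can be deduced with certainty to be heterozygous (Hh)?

4

Obligate heterozygotes: Amir is unaffected so carries H and passed h to Fatima (hh), so Amir is Hh; Greta is unaffected so carries H and passed h to Fatima (hh), so Greta is Hh; Tamar is unaffected so carries H and passed h to Clara (hh), so Tamar is Hh; Daniel is unaffected so carries H and passed h to Clara (hh), so Daniel is Hh.
Every other individual is either homozygous by phenotype or has at least one consistent homozygous assignment, so the count is 4.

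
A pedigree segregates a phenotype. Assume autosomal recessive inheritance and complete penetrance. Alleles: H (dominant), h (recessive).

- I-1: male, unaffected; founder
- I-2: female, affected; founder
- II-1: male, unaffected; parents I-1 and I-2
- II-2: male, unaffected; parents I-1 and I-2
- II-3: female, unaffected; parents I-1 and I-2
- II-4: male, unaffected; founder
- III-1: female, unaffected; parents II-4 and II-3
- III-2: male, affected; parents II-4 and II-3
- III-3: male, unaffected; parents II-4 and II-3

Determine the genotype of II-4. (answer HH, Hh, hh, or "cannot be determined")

Hh

From phenotype alone, II-4 is HH or Hh.
II-4 is unaffected so carries H and passed h to III-2 (hh), so II-4 is Hh.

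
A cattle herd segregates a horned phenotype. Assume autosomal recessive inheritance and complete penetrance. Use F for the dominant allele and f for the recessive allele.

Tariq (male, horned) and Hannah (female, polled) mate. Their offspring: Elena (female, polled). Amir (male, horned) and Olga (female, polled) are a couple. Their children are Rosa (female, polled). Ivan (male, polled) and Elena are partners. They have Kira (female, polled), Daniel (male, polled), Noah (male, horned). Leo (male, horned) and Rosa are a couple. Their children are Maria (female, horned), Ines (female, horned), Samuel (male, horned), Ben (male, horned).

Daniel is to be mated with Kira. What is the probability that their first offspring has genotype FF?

4/9

Ivan is polled so carries F and passed f to Noah (ff), so Ivan is Ff.
Elena is polled so carries F and received f from Tariq (ff), so Elena is Ff.
Daniel is a polled offspring of Ivan (Ff) × Elena (Ff), whose cross gives 1/4 FF : 1/2 Ff : 1/4 ff; conditioning on being polled, Daniel is FF with probability 1/3, Ff with probability 2/3.
Kira is a polled offspring of Ivan (Ff) × Elena (Ff), whose cross gives 1/4 FF : 1/2 Ff : 1/4 ff; conditioning on being polled, Kira is FF with probability 1/3, Ff with probability 2/3.
Summing over parental genotype combinations, P(offspring has genotype FF) = 1/9·1 + 2/9·1/2 + 2/9·1/2 + 4/9·1/4 = 4/9.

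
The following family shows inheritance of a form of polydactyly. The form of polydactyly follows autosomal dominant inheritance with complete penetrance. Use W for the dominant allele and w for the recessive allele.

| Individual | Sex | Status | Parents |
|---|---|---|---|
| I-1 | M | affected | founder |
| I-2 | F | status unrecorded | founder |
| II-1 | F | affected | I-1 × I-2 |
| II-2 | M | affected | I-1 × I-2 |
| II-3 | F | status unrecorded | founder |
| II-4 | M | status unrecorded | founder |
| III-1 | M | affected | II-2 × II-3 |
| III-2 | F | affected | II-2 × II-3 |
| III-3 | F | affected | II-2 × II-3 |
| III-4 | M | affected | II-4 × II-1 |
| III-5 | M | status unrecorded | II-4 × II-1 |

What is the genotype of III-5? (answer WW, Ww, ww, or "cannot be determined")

cannot be determined

III-5's phenotype is unrecorded, and no parent or child forces a single allele at both positions; consistent genotype assignments exist with III-5 as WW or Ww or ww.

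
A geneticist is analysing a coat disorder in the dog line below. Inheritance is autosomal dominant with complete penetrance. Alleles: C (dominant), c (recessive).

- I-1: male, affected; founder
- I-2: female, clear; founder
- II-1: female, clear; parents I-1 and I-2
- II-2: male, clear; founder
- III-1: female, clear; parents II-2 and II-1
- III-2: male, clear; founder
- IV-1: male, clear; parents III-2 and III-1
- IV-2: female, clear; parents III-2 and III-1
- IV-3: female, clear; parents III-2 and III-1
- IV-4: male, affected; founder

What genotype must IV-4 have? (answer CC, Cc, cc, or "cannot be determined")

IV-4's phenotype allows CC or Cc, and no parent or child forces a single allele at both positions; consistent genotype assignments exist with IV-4 as CC or Cc.

cannot be determined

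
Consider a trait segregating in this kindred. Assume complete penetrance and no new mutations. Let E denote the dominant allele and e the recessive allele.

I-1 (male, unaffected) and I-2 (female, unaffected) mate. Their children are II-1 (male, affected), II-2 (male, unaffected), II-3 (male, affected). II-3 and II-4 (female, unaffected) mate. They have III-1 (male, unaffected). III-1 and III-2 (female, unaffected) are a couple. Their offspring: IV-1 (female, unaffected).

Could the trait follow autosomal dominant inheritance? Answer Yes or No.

No

Under autosomal dominant, II-1 (affected, male) cannot arise from I-1 (unaffected) × I-2 (unaffected).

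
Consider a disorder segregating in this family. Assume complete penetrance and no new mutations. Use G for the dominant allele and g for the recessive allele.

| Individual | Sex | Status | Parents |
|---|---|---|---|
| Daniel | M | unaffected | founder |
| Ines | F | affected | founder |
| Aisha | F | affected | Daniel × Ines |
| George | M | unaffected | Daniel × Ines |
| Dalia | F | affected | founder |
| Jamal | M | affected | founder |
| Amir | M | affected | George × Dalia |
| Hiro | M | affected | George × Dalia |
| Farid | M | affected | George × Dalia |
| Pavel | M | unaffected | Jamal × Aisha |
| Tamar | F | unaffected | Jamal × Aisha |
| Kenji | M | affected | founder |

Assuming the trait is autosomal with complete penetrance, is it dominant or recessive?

dominant

Jamal and Aisha are both affected yet have an unaffected child Pavel. Under a recessive model two affected parents are homozygous and every child would be affected, so the trait cannot be recessive.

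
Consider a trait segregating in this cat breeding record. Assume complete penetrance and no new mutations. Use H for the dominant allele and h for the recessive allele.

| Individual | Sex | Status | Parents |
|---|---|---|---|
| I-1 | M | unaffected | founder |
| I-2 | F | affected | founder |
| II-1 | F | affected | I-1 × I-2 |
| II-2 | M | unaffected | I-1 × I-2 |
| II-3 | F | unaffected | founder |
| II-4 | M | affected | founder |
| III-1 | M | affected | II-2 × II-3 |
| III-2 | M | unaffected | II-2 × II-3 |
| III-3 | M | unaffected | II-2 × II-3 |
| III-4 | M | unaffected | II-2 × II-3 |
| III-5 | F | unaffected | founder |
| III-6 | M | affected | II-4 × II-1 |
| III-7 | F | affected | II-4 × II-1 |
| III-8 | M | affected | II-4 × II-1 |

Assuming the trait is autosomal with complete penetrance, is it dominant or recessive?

recessive

II-2 and II-3 are both unaffected yet have an affected child III-1. Under dominance, an affected child requires at least one affected parent, so the trait cannot be dominant.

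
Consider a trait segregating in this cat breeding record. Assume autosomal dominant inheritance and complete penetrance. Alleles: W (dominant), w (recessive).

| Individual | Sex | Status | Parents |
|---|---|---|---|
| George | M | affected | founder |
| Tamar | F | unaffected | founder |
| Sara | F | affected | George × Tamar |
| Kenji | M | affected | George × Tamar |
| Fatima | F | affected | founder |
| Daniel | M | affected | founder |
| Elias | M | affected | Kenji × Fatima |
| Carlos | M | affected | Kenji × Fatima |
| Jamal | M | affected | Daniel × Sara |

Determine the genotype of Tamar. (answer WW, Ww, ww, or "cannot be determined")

Tamar is unaffected, so Tamar is ww.

ww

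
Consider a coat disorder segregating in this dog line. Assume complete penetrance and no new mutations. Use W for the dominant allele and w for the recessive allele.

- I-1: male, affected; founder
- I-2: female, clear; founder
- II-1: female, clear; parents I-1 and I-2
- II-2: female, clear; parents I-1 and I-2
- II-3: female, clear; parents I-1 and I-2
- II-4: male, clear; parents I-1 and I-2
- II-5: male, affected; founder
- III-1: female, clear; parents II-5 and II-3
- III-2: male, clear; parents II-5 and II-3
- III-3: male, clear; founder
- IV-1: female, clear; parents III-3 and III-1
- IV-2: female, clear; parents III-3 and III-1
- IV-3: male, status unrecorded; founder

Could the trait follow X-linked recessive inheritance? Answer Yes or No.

A consistent assignment under X-linked recessive exists: I-1 X^w Y, I-2 X^W X^W, II-1 X^W X^w, II-2 X^W X^w, II-3 X^W X^w, II-4 X^W Y, II-5 X^w Y, III-1 X^W X^w, III-2 X^W Y, III-3 X^W Y, IV-1 X^W X^W, IV-2 X^W X^W, IV-3 X^W Y.
In this assignment every recorded phenotype matches its genotype and every non-founder's genotype is obtainable from its parents' genotypes, so the pedigree is consistent.

Yes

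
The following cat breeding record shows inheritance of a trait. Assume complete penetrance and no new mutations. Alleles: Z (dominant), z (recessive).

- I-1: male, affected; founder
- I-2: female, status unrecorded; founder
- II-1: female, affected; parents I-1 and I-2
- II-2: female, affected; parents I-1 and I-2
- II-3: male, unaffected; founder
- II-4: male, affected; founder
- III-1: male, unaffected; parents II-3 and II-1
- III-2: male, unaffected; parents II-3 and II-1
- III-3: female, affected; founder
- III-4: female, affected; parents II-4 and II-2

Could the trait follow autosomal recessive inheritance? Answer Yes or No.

Yes

A consistent assignment under autosomal recessive exists: I-1 zz, I-2 Zz, II-1 zz, II-2 zz, II-3 ZZ, II-4 zz, III-1 Zz, III-2 Zz, III-3 zz, III-4 zz.
In this assignment every recorded phenotype matches its genotype and every non-founder's genotype is obtainable from its parents' genotypes, so the pedigree is consistent.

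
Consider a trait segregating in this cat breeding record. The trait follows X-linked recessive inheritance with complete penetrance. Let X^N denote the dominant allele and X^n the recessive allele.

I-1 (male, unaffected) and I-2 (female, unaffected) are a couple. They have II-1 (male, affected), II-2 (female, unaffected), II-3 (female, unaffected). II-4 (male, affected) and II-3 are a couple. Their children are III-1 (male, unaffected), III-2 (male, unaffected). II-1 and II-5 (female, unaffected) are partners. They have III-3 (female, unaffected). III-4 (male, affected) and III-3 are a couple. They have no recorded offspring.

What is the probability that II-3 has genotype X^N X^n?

1/5

I-1 is unaffected, so I-1 is X^N Y.
I-2 is unaffected so carries N and passed n to II-1 (X^n Y), so I-2 is X^N X^n.
Their cross gives offspring ratios 1/2 X^N X^N : 1/2 X^N X^n. Conditioning on II-3 being unaffected, P(X^N X^n) = 1/2 / 1 = 1/2 before taking II-3's own offspring into account.
II-4 is affected, so II-4 is X^n Y.
Now use II-3's offspring. Probability of each recorded status — unaffected son III-1: 1/2 if II-3 is X^N X^n, 1 if X^N X^N; unaffected son III-2: 1/2 if II-3 is X^N X^n, 1 if X^N X^N.
Bayes: P(X^N X^n) = 1/2·1/4 / (1/2·1/4 + 1/2·1) = 1/5.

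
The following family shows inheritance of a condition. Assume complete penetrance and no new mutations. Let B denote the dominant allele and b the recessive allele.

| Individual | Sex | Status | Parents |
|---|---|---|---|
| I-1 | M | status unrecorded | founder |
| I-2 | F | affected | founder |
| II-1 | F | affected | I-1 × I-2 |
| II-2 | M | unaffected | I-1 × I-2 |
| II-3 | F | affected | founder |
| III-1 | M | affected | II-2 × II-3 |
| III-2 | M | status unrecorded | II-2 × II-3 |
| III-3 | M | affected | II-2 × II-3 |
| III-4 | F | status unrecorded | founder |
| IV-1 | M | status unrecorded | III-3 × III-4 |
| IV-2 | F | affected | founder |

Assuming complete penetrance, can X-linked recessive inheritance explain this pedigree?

Under X-linked recessive, II-2 (unaffected, male) cannot arise from I-1 (unrecorded) × I-2 (affected).

No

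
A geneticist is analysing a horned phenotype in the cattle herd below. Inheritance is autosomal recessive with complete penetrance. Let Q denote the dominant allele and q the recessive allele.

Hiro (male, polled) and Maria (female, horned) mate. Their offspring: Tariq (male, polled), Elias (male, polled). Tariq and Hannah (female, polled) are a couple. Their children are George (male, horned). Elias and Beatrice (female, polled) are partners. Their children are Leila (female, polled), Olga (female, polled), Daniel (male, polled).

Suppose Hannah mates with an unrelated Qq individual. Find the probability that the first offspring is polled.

3/4

Hannah is polled so carries Q and passed q to George (qq), so Hannah is Qq.
The cross gives 1/4 QQ : 1/2 Qq : 1/4 qq, so P(offspring is polled) = 3/4.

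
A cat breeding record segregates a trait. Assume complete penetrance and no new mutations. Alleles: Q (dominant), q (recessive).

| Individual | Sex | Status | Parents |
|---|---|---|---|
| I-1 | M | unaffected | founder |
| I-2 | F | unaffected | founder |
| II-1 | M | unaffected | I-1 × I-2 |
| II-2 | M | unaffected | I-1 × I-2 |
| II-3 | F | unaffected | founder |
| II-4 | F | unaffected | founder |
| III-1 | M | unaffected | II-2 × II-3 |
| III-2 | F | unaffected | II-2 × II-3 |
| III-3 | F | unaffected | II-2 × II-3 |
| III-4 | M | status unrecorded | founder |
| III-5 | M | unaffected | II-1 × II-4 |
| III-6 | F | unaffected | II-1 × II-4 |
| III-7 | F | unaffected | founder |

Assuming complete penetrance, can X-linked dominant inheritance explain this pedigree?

Yes

A consistent assignment under X-linked dominant exists: I-1 X^q Y, I-2 X^q X^q, II-1 X^q Y, II-2 X^q Y, II-3 X^q X^q, II-4 X^q X^q, III-1 X^q Y, III-2 X^q X^q, III-3 X^q X^q, III-4 X^Q Y, III-5 X^q Y, III-6 X^q X^q, III-7 X^q X^q.
In this assignment every recorded phenotype matches its genotype and every non-founder's genotype is obtainable from its parents' genotypes, so the pedigree is consistent.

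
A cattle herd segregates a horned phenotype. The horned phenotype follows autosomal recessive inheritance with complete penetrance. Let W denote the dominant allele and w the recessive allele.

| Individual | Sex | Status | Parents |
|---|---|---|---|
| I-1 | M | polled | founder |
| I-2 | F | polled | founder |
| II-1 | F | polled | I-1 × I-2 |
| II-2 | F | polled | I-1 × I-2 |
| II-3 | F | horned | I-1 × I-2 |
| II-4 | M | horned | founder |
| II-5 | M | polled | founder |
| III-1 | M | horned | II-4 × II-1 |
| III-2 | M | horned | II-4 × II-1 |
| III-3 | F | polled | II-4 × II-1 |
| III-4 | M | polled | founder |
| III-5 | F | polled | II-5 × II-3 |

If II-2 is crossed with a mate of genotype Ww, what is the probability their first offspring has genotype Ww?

1/2

I-1 is polled so carries W and passed w to II-3 (ww), so I-1 is Ww.
I-2 is polled so carries W and passed w to II-3 (ww), so I-2 is Ww.
II-2 is a polled offspring of I-1 (Ww) × I-2 (Ww), whose cross gives 1/4 WW : 1/2 Ww : 1/4 ww; conditioning on being polled, II-2 is WW with probability 1/3, Ww with probability 2/3.
Summing over parental genotype combinations, P(offspring has genotype Ww) = 1/3·1/2 + 2/3·1/2 = 1/2.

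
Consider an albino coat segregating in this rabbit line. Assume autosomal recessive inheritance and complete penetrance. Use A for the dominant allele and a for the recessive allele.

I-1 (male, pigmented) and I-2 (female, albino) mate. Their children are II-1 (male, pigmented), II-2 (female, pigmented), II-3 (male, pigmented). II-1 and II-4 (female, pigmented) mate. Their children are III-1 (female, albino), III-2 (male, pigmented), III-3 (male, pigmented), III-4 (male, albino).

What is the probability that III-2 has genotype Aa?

2/3

II-1 is pigmented so carries A and received a from I-2 (aa), so II-1 is Aa.
II-4 is pigmented so carries A and passed a to III-1 (aa), so II-4 is Aa.
Their cross gives offspring ratios 1/4 AA : 1/2 Aa : 1/4 aa. Conditioning on III-2 being pigmented, P(Aa) = 1/2 / 3/4 = 2/3.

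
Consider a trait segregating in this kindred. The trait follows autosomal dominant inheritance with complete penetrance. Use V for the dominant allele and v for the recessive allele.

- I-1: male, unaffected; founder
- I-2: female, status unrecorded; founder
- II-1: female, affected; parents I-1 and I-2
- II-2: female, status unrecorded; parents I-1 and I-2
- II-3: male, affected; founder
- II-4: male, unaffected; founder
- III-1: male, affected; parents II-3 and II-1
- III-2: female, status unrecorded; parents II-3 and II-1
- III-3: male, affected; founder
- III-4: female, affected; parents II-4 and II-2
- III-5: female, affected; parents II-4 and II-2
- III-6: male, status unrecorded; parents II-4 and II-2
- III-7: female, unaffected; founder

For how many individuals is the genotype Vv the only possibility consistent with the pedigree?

Obligate heterozygotes: II-1 is affected so carries V and received v from I-1 (vv), so II-1 is Vv; II-2 passed V to III-4 (Vv, whose v came from II-4) and received v from I-1 (vv), so II-2 is Vv; III-4 is affected so carries V and received v from II-4 (vv), so III-4 is Vv; III-5 is affected so carries V and received v from II-4 (vv), so III-5 is Vv.
Every other individual is either homozygous by phenotype or has at least one consistent homozygous assignment, so the count is 4.

4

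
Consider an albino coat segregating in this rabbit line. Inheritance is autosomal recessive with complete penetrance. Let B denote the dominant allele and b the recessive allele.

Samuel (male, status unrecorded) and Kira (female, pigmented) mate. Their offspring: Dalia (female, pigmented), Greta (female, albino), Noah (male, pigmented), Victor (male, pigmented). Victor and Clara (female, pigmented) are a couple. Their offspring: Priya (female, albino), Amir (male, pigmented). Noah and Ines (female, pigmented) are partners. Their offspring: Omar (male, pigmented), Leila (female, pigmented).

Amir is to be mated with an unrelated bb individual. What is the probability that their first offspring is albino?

Victor is pigmented so carries B and passed b to Priya (bb), so Victor is Bb.
Clara is pigmented so carries B and passed b to Priya (bb), so Clara is Bb.
Amir is a pigmented offspring of Victor (Bb) × Clara (Bb), whose cross gives 1/4 BB : 1/2 Bb : 1/4 bb; conditioning on being pigmented, Amir is BB with probability 1/3, Bb with probability 2/3.
Summing over parental genotype combinations, P(offspring is albino) = 2/3·1/2 = 1/3.

1/3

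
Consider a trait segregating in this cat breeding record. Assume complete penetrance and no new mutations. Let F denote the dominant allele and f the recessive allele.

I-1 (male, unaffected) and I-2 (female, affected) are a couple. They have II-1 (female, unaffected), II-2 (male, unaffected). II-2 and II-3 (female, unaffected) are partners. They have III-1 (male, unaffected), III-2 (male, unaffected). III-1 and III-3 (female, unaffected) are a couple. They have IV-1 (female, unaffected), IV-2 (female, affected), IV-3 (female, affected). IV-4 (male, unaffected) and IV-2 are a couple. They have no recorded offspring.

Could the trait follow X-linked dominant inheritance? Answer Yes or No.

No

Under X-linked dominant, IV-2 (affected, female) cannot arise from III-1 (unaffected) × III-3 (unaffected).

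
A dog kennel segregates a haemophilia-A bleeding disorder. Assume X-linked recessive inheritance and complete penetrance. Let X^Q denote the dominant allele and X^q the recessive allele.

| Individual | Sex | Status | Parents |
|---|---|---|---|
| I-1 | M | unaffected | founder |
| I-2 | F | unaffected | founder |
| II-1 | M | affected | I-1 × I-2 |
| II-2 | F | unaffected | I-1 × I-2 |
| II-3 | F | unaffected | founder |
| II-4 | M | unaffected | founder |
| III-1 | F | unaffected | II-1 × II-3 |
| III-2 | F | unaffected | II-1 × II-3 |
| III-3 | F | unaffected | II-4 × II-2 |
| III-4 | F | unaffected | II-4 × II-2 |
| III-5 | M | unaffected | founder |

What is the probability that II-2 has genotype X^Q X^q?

1/2

I-1 is unaffected, so I-1 is X^Q Y.
I-2 is unaffected so carries Q and passed q to II-1 (X^q Y), so I-2 is X^Q X^q.
Their cross gives offspring ratios 1/2 X^Q X^Q : 1/2 X^Q X^q. Conditioning on II-2 being unaffected, P(X^Q X^q) = 1/2 / 1 = 1/2 before taking II-2's own offspring into account.
II-4 is unaffected, so II-4 is X^Q Y.
II-2's offspring (III-3, III-4) would show their recorded status with the same probability whether II-2 is X^Q X^q or X^Q X^Q, so they carry no information and P(X^Q X^q) = 1/2.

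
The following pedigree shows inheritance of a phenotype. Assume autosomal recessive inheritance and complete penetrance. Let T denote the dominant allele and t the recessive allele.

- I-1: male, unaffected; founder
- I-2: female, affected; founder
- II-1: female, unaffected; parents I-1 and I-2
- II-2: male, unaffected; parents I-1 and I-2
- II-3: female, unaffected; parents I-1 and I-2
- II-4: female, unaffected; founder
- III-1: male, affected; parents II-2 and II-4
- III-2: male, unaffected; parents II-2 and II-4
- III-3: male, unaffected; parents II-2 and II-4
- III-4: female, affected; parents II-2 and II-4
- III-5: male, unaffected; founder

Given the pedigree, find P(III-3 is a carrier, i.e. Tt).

2/3

II-2 is unaffected so carries T and received t from I-2 (tt), so II-2 is Tt.
II-4 is unaffected so carries T and passed t to III-1 (tt), so II-4 is Tt.
Their cross gives offspring ratios 1/4 TT : 1/2 Tt : 1/4 tt. Conditioning on III-3 being unaffected, P(Tt) = 1/2 / 3/4 = 2/3.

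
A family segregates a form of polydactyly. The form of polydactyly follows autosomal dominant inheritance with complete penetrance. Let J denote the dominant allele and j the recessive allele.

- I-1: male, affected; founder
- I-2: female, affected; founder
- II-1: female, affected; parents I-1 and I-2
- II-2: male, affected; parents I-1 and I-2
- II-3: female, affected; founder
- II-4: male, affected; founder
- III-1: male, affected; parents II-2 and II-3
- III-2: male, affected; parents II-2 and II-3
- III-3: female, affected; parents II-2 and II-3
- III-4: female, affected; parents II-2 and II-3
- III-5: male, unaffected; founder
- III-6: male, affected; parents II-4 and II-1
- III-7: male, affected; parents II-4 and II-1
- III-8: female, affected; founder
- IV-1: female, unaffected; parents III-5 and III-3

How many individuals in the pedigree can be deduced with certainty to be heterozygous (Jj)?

1

Obligate heterozygotes: III-3 is affected so carries J and passed j to IV-1 (jj), so III-3 is Jj.
Every other individual is either homozygous by phenotype or has at least one consistent homozygous assignment, so the count is 1.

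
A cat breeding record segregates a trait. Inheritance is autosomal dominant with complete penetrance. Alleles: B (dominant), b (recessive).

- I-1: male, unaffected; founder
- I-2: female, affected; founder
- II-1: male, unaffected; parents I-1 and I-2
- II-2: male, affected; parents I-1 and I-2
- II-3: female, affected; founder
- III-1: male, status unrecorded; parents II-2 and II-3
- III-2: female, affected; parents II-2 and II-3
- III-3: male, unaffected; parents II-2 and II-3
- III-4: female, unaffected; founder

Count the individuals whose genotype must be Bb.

Obligate heterozygotes: I-2 is affected so carries B and passed b to II-1 (bb), so I-2 is Bb; II-2 is affected so carries B and received b from I-1 (bb), so II-2 is Bb; II-3 is affected so carries B and passed b to III-3 (bb), so II-3 is Bb.
Every other individual is either homozygous by phenotype or has at least one consistent homozygous assignment, so the count is 3.

3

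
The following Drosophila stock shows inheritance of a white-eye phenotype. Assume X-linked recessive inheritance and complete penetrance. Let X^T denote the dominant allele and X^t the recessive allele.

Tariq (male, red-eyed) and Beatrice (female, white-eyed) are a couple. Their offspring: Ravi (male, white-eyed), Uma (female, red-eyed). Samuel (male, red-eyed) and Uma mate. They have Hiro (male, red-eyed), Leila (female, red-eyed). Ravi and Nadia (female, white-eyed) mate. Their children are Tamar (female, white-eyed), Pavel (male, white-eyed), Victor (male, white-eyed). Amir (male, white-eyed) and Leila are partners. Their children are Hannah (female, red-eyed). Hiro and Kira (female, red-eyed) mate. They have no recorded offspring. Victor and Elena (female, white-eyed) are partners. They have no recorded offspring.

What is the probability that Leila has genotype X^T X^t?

1/3

Samuel is red-eyed, so Samuel is X^T Y.
Uma is red-eyed so carries T and received t from Beatrice (X^t X^t), so Uma is X^T X^t.
Their cross gives offspring ratios 1/2 X^T X^T : 1/2 X^T X^t. Conditioning on Leila being red-eyed, P(X^T X^t) = 1/2 / 1 = 1/2 before taking Leila's own offspring into account.
Amir is white-eyed, so Amir is X^t Y.
Now use Leila's offspring. Probability of each recorded status — red-eyed daughter Hannah: 1/2 if Leila is X^T X^t, 1 if X^T X^T.
Bayes: P(X^T X^t) = 1/2·1/2 / (1/2·1/2 + 1/2·1) = 1/3.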